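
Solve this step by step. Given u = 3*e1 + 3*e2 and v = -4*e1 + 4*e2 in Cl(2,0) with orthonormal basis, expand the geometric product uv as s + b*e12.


Expand: (3*e1 + 3*e2)(-4*e1 + 4*e2)
= 3*(-4)*e1e1 + 3*4*e1e2 + 3*(-4)*e2e1 + 3*4*e2e2
Using e1^2 = e2^2 = 1, e2e1 = -e1e2:
Scalar part s = 3*(-4) + 3*4 = -12 + 12 = 0
Bivector part b = 3*4 - 3*(-4) = 12 - (-12) = 24
uv = 0 + 24*e12


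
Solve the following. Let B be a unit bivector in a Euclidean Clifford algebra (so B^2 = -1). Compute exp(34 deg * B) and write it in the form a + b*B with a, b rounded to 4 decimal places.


For a unit bivector B with B^2 = -1, the exponential series gives
e^(theta*B) = cos(theta) + sin(theta)*B (the GA analogue of Euler's formula).
theta = 34 degrees = 0.593412 rad
cos(34 deg) = 0.8290
sin(34 deg) = 0.5592
exp(theta*B) = 0.8290 + 0.5592*B


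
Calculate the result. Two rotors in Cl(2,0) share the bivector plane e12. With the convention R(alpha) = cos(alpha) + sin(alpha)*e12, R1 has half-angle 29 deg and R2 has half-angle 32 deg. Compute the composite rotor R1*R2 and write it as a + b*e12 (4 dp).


Same-plane rotors commute and their half-angles add:
R1*R2 = cos(a1 + a2) + sin(a1 + a2)*e12.
a1 + a2 = 29 + 32 = 61 deg
cos(61 deg) = 0.4848
sin(61 deg) = 0.8746
R1*R2 = 0.4848 + 0.8746*e12


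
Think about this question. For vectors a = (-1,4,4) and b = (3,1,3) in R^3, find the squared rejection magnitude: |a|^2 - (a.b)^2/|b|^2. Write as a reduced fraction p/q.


|a|^2 = (-1)^2 + 4^2 + 4^2 = 33
|b|^2 = 3^2 + 1^2 + 3^2 = 19
a . b = (-1)*3 + 4*1 + 4*3 = 13
(a.b)^2 = 13^2 = 169
|rej|^2 = 33 - 169/19
= (627 - 169)/19
= 458/19
In lowest terms: 458/19


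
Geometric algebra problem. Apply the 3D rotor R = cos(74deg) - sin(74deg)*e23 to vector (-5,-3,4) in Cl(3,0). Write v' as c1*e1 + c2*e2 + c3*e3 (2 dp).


Rotor R = cos(74deg) - sin(74deg)*e23
Rotation angle theta = 2 * 74 = 148 degrees in the e23 plane (e2 -> e3).
The component perpendicular to the plane (e1) is invariant: v'_1 = v1 = -5.00
cos(148deg) = -0.8480, sin(148deg) = 0.5299
v'_2 = v2*cos(theta) - v3*sin(theta) = -3*(-0.8480) - 4*0.5299 = 0.42
v'_3 = v2*sin(theta) + v3*cos(theta) = -3*0.5299 + 4*(-0.8480) = -4.98
v' = -5.00*e1 + 0.42*e2 - 4.98*e3


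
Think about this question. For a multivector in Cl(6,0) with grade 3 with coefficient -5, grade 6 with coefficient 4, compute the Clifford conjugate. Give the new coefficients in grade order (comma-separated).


Clifford conjugate sign for grade k: (-1)^(k(k+1)/2)
Grade 3: (-1)^(3*4/2) = (-1)^6 = 1, coeff -5 -> -5
Grade 6: (-1)^(6*7/2) = (-1)^21 = -1, coeff 4 -> -4
Conjugated coefficients: -5, -4


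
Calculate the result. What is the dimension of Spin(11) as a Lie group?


Spin(n) double-covers SO(n); both have Lie algebra so(n) of dimension n(n-1)/2.
n = 11
n(n-1) = 11 * 10 = 110
dim Spin(11) = 110/2 = 55


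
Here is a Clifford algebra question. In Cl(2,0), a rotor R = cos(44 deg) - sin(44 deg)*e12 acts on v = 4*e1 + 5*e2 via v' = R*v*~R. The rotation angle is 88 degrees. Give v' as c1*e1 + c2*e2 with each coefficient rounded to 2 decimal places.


Rotor R = cos(44deg) - sin(44deg)*e12
Rotation angle theta = 2 * 44 = 88 degrees
v' = R*v*~R rotates v by theta.
cos(88deg) = 0.0349, sin(88deg) = 0.9994
v'_1 = 4*cos(88deg) - 5*sin(88deg)
= 4*0.0349 - 5*0.9994
= -4.86
v'_2 = 4*sin(88deg) + 5*cos(88deg)
= 4*0.9994 + 5*0.0349
= 4.17
v' = -4.86*e1 + 4.17*e2


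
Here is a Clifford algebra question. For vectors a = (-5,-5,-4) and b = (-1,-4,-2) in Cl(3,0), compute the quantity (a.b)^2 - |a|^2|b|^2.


a . b = (-5)*(-1) + (-5)*(-4) + (-4)*(-2)
= 5 + 20 + 8 = 33
|a|^2 = (-5)^2 + (-5)^2 + (-4)^2 = 66
|b|^2 = (-1)^2 + (-4)^2 + (-2)^2 = 21
(a.b)^2 = 33^2 = 1089
|a|^2 * |b|^2 = 66 * 21 = 1386
Result = 1089 - 1386 = -297


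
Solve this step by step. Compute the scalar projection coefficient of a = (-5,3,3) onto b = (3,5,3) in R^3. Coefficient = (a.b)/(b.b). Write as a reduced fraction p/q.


Projection coefficient = (a . b) / (b . b)
a . b = (-5)*3 + 3*5 + 3*3
= -15 + 15 + 9 = 9
b . b = 3^2 + 5^2 + 3^2
= 9 + 25 + 9 = 43
Coefficient = 9/43
In lowest terms: 9/43


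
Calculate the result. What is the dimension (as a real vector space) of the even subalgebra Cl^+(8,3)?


Even subalgebra dimension = 2^(n-1)
n = 8 + 3 = 11
2^(11 - 1) = 2^10 = 1024
Verification: sum of C(11,k) for even k = 1 + 55 + 330 + 462 + 165 + 11 = 1024
Result = 1024


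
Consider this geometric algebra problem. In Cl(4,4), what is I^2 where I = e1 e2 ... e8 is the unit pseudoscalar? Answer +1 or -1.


The pseudoscalar I = e1...e_n (product of all n generators) of Cl(p,q) satisfies I^2 = (-1)^(q + n(n-1)/2).
p = 4, q = 4, n = p + q = 8
n(n-1)/2 = 8 * 7 / 2 = 28
Exponent = q + n(n-1)/2 = 4 + 28 = 32
I^2 = (-1)^32 = +1


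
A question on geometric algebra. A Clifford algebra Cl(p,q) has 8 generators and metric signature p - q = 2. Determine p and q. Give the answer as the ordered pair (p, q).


We need p + q = 8 and p - q = 2.
Adding: 2p = 8 + 2 = 10, so p = 5.
Then q = 8 - 5 = 3.
(p, q) = (5, 3)


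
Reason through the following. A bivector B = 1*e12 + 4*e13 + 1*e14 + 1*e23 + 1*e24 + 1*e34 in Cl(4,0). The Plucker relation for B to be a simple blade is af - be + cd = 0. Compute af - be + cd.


Plucker relation: af - be + cd
a*f = 1*1 = 1
b*e = 4*1 = 4
c*d = 1*1 = 1
af - be + cd = 1 - 4 + 1
= -2


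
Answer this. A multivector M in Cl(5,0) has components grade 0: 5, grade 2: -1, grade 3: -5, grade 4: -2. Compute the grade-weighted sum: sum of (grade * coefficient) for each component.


Grade-weighted sum = sum of grade_k * coefficient_k
0*5 = 0
2*(-1) = -2
3*(-5) = -15
4*(-2) = -8
Total = 0 + (-2) + (-15) + (-8) = -25


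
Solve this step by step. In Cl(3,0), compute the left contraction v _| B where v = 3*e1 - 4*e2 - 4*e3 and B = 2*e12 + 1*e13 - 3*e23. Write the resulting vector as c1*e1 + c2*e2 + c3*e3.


Left contraction v _| B = <vB>_1 (grade-1 part of the geometric product vB).
Using e1_|e12 = e2, e2_|e12 = -e1, e1_|e13 = e3, e3_|e13 = -e1, e2_|e23 = e3, e3_|e23 = -e2:
e1 coeff: -v2*b12 - v3*b13 = -(-4)*(2) - (-4)*(1) = 12
e2 coeff: v1*b12 - v3*b23 = (3)*(2) - (-4)*(-3) = -6
e3 coeff: v1*b13 + v2*b23 = (3)*(1) + (-4)*(-3) = 15
v _| B = 12*e1 - 6*e2 + 15*e3


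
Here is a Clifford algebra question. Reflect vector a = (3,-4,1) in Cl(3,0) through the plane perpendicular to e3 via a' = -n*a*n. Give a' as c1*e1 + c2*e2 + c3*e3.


Reflection formula: a' = -n*a*n, with n = e3 (unit vector, n^2 = 1).
For reflection through hyperplane perp to e3:
The component along e3 flips sign, others stay.
a = (3, -4, 1)
a' = (3, -4, -1)
a' = 3*e1 - 4*e2 - 1*e3


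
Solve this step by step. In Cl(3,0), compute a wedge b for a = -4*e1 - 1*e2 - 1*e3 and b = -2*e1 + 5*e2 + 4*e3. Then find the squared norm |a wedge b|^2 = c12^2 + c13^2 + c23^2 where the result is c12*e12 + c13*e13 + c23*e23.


a wedge b = (a1*b2 - a2*b1)*e12 + (a1*b3 - a3*b1)*e13 + (a2*b3 - a3*b2)*e23
e12 coeff: (-4)*5 - (-1)*(-2) = -20 - 2 = -22
e13 coeff: (-4)*4 - (-1)*(-2) = -16 - 2 = -18
e23 coeff: (-1)*4 - (-1)*5 = -4 - (-5) = 1
|a wedge b|^2 = (-22)^2 + (-18)^2 + 1^2
= 484 + 324 + 1
= 809


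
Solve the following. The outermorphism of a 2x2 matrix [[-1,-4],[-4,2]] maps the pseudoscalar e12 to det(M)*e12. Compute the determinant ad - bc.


The outermorphism of a linear map f sends e1^e2 to f(e1)^f(e2).
f(e1) = -1*e1 - 4*e2
f(e2) = -4*e1 + 2*e2
f(e1) ^ f(e2) = (-1*e1 - 4*e2) ^ (-4*e1 + 2*e2)
= (-1)*2*e12 + (-4)*(-4)*e21
= (-2 - 16)*e12
= -18*e12
Coefficient = -18


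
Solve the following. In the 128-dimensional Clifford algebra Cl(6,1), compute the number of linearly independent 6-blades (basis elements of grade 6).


Number of grade-k basis blades in Cl(p,q) with n = p + q is C(n, k).
n = 6 + 1 = 7
C(7, 6) = 7! / (6! * 1!)
= 5040 / (720 * 1)
= 7


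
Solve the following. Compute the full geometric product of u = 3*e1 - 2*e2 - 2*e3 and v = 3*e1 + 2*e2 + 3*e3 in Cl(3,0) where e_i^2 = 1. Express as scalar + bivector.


In Cl(3,0): e_i^2 = 1, e_ie_j = -e_je_i for i != j.
Scalar part = u . v = 3*3 + (-2)*2 + (-2)*3
= 9 + (-4) + (-6) = -1
e12 coeff = 3*2 - (-2)*3 = 6 - (-6) = 12
e13 coeff = 3*3 - (-2)*3 = 9 - (-6) = 15
e23 coeff = (-2)*3 - (-2)*2 = -6 - (-4) = -2
uv = -1 + 12*e12 + 15*e13 - 2*e23


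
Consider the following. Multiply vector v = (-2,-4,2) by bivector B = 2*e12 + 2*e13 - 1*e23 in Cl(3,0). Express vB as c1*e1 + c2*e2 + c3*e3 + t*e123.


vB has grade-1 (vector) and grade-3 (trivector) parts: vB = (v _| B) + (v ^ B).
Vector part <vB>_1:
  e1: -v2*b12 - v3*b13 = -(-4)*(2) - (2)*(2) = 4
  e2: v1*b12 - v3*b23 = (-2)*(2) - (2)*(-1) = -2
  e3: v1*b13 + v2*b23 = (-2)*(2) + (-4)*(-1) = 0
Trivector part <vB>_3:
  e123: v1*b23 - v2*b13 + v3*b12 = (-2)*(-1) - (-4)*(2) + (2)*(2) = 14
vB = 4*e1 - 2*e2 + 0*e3 + 14*e123


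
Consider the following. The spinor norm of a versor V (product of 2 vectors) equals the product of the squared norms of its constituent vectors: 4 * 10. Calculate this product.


Spinor norm N(V) = |v1|^2 * |v2|^2 * ... * |v2|^2
= 4 * 10
Running product: 4, 40
N(V) = 40


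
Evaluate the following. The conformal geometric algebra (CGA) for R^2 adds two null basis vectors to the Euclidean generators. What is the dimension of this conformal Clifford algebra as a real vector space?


The conformal model of R^2 uses Cl(3,1): the 2 Euclidean generators plus two extra orthogonal generators e+ (e+^2 = +1) and e- (e-^2 = -1), from which the null vectors e0, einf are built.
Number of generators m = 2 + 2 = 4.
dim Cl(p,q) = 2^m = 2^4 = 16


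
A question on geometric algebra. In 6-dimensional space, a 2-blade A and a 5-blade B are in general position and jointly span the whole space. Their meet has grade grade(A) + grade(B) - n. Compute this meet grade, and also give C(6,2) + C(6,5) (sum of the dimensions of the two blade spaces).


Meet grade = grade(A) + grade(B) - n
= 2 + 5 - 6 = 1
C(6,2) = 15
C(6,5) = 6
dim_A + dim_B = 15 + 6 = 21


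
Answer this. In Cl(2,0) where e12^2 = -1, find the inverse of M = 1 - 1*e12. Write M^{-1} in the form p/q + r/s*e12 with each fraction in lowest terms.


M = 1 - 1*e12, where e12^2 = -1.
Since M commutes with its reverse ~M = a - b*e12, M * ~M = a^2 - b^2*e12^2 = a^2 + b^2.
So M^{-1} = ~M / (a^2 + b^2) = (a - b*e12)/(a^2 + b^2).
a^2 + b^2 = 1 + 1 = 2
Scalar part = 1/2 = 1/2
Bivector coeff = 1/2 = 1/2
M^{-1} = 1/2 + 1/2*e12


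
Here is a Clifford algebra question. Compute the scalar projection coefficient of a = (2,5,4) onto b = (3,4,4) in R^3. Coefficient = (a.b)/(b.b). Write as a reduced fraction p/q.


Projection coefficient = (a . b) / (b . b)
a . b = 2*3 + 5*4 + 4*4
= 6 + 20 + 16 = 42
b . b = 3^2 + 4^2 + 4^2
= 9 + 16 + 16 = 41
Coefficient = 42/41
In lowest terms: 42/41


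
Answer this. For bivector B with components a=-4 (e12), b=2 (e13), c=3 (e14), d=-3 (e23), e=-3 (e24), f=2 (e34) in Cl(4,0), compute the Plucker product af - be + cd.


Plucker relation: af - be + cd
a*f = (-4)*2 = -8
b*e = 2*(-3) = -6
c*d = 3*(-3) = -9
af - be + cd = -8 - (-6) + (-9)
= -11


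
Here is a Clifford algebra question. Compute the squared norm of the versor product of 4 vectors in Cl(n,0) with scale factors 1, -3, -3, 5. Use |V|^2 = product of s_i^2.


Each vector v_i has |v_i|^2 = s_i^2
Squared scales: 1^2 = 1, (-3)^2 = 9, (-3)^2 = 9, 5^2 = 25
|V|^2 = 1 * 9 * 9 * 25
= 2025


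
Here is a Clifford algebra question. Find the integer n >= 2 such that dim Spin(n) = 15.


dim Spin(n) = dim so(n) = n(n-1)/2.
Solve n(n-1)/2 = 15, i.e. n^2 - n - 30 = 0.
Discriminant = 1 + 8*15 = 121
n = (1 + sqrt(121))/2 = (1 + 11)/2 = 6


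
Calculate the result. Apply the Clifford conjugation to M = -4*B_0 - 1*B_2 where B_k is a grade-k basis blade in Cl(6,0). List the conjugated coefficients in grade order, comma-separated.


Clifford conjugate sign for grade k: (-1)^(k(k+1)/2)
Grade 0: (-1)^(0*1/2) = (-1)^0 = 1, coeff -4 -> -4
Grade 2: (-1)^(2*3/2) = (-1)^3 = -1, coeff -1 -> 1
Conjugated coefficients: -4, 1


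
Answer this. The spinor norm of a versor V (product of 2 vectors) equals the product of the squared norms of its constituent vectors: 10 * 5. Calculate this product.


Spinor norm N(V) = |v1|^2 * |v2|^2 * ... * |v2|^2
= 10 * 5
Running product: 10, 50
N(V) = 50


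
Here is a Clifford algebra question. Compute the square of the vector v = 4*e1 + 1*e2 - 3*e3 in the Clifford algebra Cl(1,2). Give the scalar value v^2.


v^2 = sum of c_i^2 * e_i^2
Positive signature terms (e_i^2 = +1): 4^2 = 16
Negative signature terms (e_j^2 = -1): 1^2 + (-3)^2 = 10
v^2 = 16 - 10 = 6


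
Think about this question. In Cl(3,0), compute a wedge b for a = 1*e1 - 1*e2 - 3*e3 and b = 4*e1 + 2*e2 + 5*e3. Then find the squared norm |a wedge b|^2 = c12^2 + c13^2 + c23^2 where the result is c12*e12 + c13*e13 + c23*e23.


a wedge b = (a1*b2 - a2*b1)*e12 + (a1*b3 - a3*b1)*e13 + (a2*b3 - a3*b2)*e23
e12 coeff: 1*2 - (-1)*4 = 2 - (-4) = 6
e13 coeff: 1*5 - (-3)*4 = 5 - (-12) = 17
e23 coeff: (-1)*5 - (-3)*2 = -5 - (-6) = 1
|a wedge b|^2 = 6^2 + 17^2 + 1^2
= 36 + 289 + 1
= 326


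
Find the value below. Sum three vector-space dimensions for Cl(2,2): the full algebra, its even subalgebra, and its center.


n = 2 + 2 = 4
Total dim = 2^4 = 16
Even subalgebra dim = 2^3 = 8
n is even, so center dim = 1
Sum = 16 + 8 + 1 = 25


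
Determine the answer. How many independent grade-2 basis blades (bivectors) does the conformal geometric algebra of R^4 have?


The conformal model of R^4 uses Cl(5,1) with m = 4 + 2 = 6 generators.
Number of grade-2 blades = C(m, 2) = C(6, 2)
= 6*5/2 = 15


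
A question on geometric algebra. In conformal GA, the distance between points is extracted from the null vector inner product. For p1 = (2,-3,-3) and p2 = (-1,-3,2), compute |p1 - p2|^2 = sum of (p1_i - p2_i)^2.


p1 - p2 = (3, 0, -5)
|p1 - p2|^2 = 3^2 + 0^2 + (-5)^2
= 9 + 0 + 25
= 34


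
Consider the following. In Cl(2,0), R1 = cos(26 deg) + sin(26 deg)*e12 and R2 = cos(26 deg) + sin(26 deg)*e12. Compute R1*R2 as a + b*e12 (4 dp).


Same-plane rotors commute and their half-angles add:
R1*R2 = cos(a1 + a2) + sin(a1 + a2)*e12.
a1 + a2 = 26 + 26 = 52 deg
cos(52 deg) = 0.6157
sin(52 deg) = 0.7880
R1*R2 = 0.6157 + 0.7880*e12


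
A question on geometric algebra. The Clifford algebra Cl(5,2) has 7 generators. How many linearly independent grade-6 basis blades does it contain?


Number of grade-k basis blades in Cl(p,q) with n = p + q is C(n, k).
n = 5 + 2 = 7
C(7, 6) = 7! / (6! * 1!)
= 5040 / (720 * 1)
= 7


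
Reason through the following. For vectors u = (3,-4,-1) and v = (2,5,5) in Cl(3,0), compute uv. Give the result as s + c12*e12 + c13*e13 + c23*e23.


In Cl(3,0): e_i^2 = 1, e_ie_j = -e_je_i for i != j.
Scalar part = u . v = 3*2 + (-4)*5 + (-1)*5
= 6 + (-20) + (-5) = -19
e12 coeff = 3*5 - (-4)*2 = 15 - (-8) = 23
e13 coeff = 3*5 - (-1)*2 = 15 - (-2) = 17
e23 coeff = (-4)*5 - (-1)*5 = -20 - (-5) = -15
uv = -19 + 23*e12 + 17*e13 - 15*e23


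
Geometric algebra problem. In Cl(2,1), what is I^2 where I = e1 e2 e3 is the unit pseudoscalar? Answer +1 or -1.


The pseudoscalar I = e1...e_n (product of all n generators) of Cl(p,q) satisfies I^2 = (-1)^(q + n(n-1)/2).
p = 2, q = 1, n = p + q = 3
n(n-1)/2 = 3 * 2 / 2 = 3
Exponent = q + n(n-1)/2 = 1 + 3 = 4
I^2 = (-1)^4 = +1


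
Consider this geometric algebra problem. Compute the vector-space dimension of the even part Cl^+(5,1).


Even subalgebra dimension = 2^(n-1)
n = 5 + 1 = 6
2^(6 - 1) = 2^5 = 32
Verification: sum of C(6,k) for even k = 1 + 15 + 15 + 1 = 32
Result = 32


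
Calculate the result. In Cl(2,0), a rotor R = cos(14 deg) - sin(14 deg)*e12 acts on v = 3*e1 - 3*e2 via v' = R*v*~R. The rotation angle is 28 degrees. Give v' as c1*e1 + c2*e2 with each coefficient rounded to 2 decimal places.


Rotor R = cos(14deg) - sin(14deg)*e12
Rotation angle theta = 2 * 14 = 28 degrees
v' = R*v*~R rotates v by theta.
cos(28deg) = 0.8829, sin(28deg) = 0.4695
v'_1 = 3*cos(28deg) - (-3)*sin(28deg)
= 3*0.8829 - (-3)*0.4695
= 4.06
v'_2 = 3*sin(28deg) + (-3)*cos(28deg)
= 3*0.4695 + (-3)*0.8829
= -1.24
v' = 4.06*e1 - 1.24*e2


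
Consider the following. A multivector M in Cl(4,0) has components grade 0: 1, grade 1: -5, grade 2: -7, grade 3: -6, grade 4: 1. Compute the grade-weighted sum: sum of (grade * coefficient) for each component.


Grade-weighted sum = sum of grade_k * coefficient_k
0*1 = 0
1*(-5) = -5
2*(-7) = -14
3*(-6) = -18
4*1 = 4
Total = 0 + (-5) + (-14) + (-18) + 4 = -33


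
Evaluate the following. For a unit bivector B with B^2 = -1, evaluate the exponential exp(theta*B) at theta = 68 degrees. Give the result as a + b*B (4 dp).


For a unit bivector B with B^2 = -1, the exponential series gives
e^(theta*B) = cos(theta) + sin(theta)*B (the GA analogue of Euler's formula).
theta = 68 degrees = 1.186824 rad
cos(68 deg) = 0.3746
sin(68 deg) = 0.9272
exp(theta*B) = 0.3746 + 0.9272*B


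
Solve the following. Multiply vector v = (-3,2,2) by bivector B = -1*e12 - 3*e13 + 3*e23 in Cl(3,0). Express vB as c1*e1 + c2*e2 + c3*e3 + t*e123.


vB has grade-1 (vector) and grade-3 (trivector) parts: vB = (v _| B) + (v ^ B).
Vector part <vB>_1:
  e1: -v2*b12 - v3*b13 = -(2)*(-1) - (2)*(-3) = 8
  e2: v1*b12 - v3*b23 = (-3)*(-1) - (2)*(3) = -3
  e3: v1*b13 + v2*b23 = (-3)*(-3) + (2)*(3) = 15
Trivector part <vB>_3:
  e123: v1*b23 - v2*b13 + v3*b12 = (-3)*(3) - (2)*(-3) + (2)*(-1) = -5
vB = 8*e1 - 3*e2 + 15*e3 - 5*e123


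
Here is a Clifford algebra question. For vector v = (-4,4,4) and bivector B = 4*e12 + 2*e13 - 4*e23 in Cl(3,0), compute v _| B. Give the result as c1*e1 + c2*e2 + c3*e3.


Left contraction v _| B = <vB>_1 (grade-1 part of the geometric product vB).
Using e1_|e12 = e2, e2_|e12 = -e1, e1_|e13 = e3, e3_|e13 = -e1, e2_|e23 = e3, e3_|e23 = -e2:
e1 coeff: -v2*b12 - v3*b13 = -(4)*(4) - (4)*(2) = -24
e2 coeff: v1*b12 - v3*b23 = (-4)*(4) - (4)*(-4) = 0
e3 coeff: v1*b13 + v2*b23 = (-4)*(2) + (4)*(-4) = -24
v _| B = -24*e1 + 0*e2 - 24*e3


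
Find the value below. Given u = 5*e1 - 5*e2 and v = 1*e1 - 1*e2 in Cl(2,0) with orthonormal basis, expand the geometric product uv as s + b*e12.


Expand: (5*e1 - 5*e2)(1*e1 - 1*e2)
= 5*1*e1e1 + 5*(-1)*e1e2 + (-5)*1*e2e1 + (-5)*(-1)*e2e2
Using e1^2 = e2^2 = 1, e2e1 = -e1e2:
Scalar part s = 5*1 + (-5)*(-1) = 5 + 5 = 10
Bivector part b = 5*(-1) - (-5)*1 = -5 - (-5) = 0
uv = 10 + 0*e12


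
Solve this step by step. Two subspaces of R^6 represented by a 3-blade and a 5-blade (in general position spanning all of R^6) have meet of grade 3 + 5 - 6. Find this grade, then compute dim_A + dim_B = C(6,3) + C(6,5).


Meet grade = grade(A) + grade(B) - n
= 3 + 5 - 6 = 2
C(6,3) = 20
C(6,5) = 6
dim_A + dim_B = 20 + 6 = 26


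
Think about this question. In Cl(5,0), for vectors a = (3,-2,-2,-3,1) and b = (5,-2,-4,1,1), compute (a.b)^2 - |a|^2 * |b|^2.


a . b = 3*5 + (-2)*(-2) + (-2)*(-4) + (-3)*1 + 1*1
= 15 + 4 + 8 + (-3) + 1 = 25
|a|^2 = 3^2 + (-2)^2 + (-2)^2 + (-3)^2 + 1^2 = 27
|b|^2 = 5^2 + (-2)^2 + (-4)^2 + 1^2 + 1^2 = 47
(a.b)^2 = 25^2 = 625
|a|^2 * |b|^2 = 27 * 47 = 1269
Result = 625 - 1269 = -644


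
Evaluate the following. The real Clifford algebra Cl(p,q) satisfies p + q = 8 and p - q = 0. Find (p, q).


We need p + q = 8 and p - q = 0.
Adding: 2p = 8 + 0 = 8, so p = 4.
Then q = 8 - 4 = 4.
(p, q) = (4, 4)


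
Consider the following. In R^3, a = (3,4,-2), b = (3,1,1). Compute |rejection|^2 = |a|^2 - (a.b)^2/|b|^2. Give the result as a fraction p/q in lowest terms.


|a|^2 = 3^2 + 4^2 + (-2)^2 = 29
|b|^2 = 3^2 + 1^2 + 1^2 = 11
a . b = 3*3 + 4*1 + (-2)*1 = 11
(a.b)^2 = 11^2 = 121
|rej|^2 = 29 - 121/11
= (319 - 121)/11
= 198/11
In lowest terms: 18/1


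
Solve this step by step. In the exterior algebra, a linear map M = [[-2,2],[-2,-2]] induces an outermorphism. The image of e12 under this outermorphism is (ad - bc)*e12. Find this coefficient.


The outermorphism of a linear map f sends e1^e2 to f(e1)^f(e2).
f(e1) = -2*e1 - 2*e2
f(e2) = 2*e1 - 2*e2
f(e1) ^ f(e2) = (-2*e1 - 2*e2) ^ (2*e1 - 2*e2)
= (-2)*(-2)*e12 + (-2)*2*e21
= (4 - (-4))*e12
= 8*e12
Coefficient = 8


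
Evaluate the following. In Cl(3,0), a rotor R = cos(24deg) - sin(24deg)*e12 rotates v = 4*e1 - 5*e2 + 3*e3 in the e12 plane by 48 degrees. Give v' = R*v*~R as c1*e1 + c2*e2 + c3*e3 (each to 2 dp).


Rotor R = cos(24deg) - sin(24deg)*e12
Rotation angle theta = 2 * 24 = 48 degrees in the e12 plane (e1 -> e2).
The component perpendicular to the plane (e3) is invariant: v'_3 = v3 = 3.00
cos(48deg) = 0.6691, sin(48deg) = 0.7431
v'_1 = v1*cos(theta) - v2*sin(theta) = 4*0.6691 - (-5)*0.7431 = 6.39
v'_2 = v1*sin(theta) + v2*cos(theta) = 4*0.7431 + (-5)*0.6691 = -0.37
v' = 6.39*e1 - 0.37*e2 + 3.00*e3


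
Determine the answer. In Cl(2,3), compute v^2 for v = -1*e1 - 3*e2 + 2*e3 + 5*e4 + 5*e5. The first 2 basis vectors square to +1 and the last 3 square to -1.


v^2 = sum of c_i^2 * e_i^2
Positive signature terms (e_i^2 = +1): (-1)^2 + (-3)^2 = 10
Negative signature terms (e_j^2 = -1): 2^2 + 5^2 + 5^2 = 54
v^2 = 10 - 54 = -44


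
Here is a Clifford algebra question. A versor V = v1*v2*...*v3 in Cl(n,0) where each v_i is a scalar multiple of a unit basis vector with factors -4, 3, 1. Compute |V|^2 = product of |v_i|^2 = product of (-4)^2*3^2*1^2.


Each vector v_i has |v_i|^2 = s_i^2
Squared scales: (-4)^2 = 16, 3^2 = 9, 1^2 = 1
|V|^2 = 16 * 9 * 1
= 144


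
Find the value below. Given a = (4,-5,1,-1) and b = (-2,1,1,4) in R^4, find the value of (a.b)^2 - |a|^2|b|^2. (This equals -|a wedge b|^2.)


a . b = 4*(-2) + (-5)*1 + 1*1 + (-1)*4
= -8 + (-5) + 1 + (-4) = -16
|a|^2 = 4^2 + (-5)^2 + 1^2 + (-1)^2 = 43
|b|^2 = (-2)^2 + 1^2 + 1^2 + 4^2 = 22
(a.b)^2 = (-16)^2 = 256
|a|^2 * |b|^2 = 43 * 22 = 946
Result = 256 - 946 = -690


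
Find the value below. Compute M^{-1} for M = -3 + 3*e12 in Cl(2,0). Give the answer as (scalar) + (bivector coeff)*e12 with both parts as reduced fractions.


M = -3 + 3*e12, where e12^2 = -1.
Since M commutes with its reverse ~M = a - b*e12, M * ~M = a^2 - b^2*e12^2 = a^2 + b^2.
So M^{-1} = ~M / (a^2 + b^2) = (a - b*e12)/(a^2 + b^2).
a^2 + b^2 = 9 + 9 = 18
Scalar part = -3/18 = -1/6
Bivector coeff = -3/18 = -1/6
M^{-1} = -1/6 - 1/6*e12


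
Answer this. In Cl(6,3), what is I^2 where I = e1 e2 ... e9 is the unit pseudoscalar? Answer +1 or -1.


The pseudoscalar I = e1...e_n (product of all n generators) of Cl(p,q) satisfies I^2 = (-1)^(q + n(n-1)/2).
p = 6, q = 3, n = p + q = 9
n(n-1)/2 = 9 * 8 / 2 = 36
Exponent = q + n(n-1)/2 = 3 + 36 = 39
I^2 = (-1)^39 = -1


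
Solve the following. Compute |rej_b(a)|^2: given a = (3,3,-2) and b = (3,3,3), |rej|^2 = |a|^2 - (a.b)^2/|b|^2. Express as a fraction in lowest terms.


|a|^2 = 3^2 + 3^2 + (-2)^2 = 22
|b|^2 = 3^2 + 3^2 + 3^2 = 27
a . b = 3*3 + 3*3 + (-2)*3 = 12
(a.b)^2 = 12^2 = 144
|rej|^2 = 22 - 144/27
= (594 - 144)/27
= 450/27
In lowest terms: 50/3


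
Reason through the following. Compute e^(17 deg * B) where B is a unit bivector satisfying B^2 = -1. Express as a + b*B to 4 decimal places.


For a unit bivector B with B^2 = -1, the exponential series gives
e^(theta*B) = cos(theta) + sin(theta)*B (the GA analogue of Euler's formula).
theta = 17 degrees = 0.296706 rad
cos(17 deg) = 0.9563
sin(17 deg) = 0.2924
exp(theta*B) = 0.9563 + 0.2924*B


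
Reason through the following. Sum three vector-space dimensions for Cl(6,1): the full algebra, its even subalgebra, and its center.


n = 6 + 1 = 7
Total dim = 2^7 = 128
Even subalgebra dim = 2^6 = 64
n is odd, so center dim = 2
Sum = 128 + 64 + 2 = 194


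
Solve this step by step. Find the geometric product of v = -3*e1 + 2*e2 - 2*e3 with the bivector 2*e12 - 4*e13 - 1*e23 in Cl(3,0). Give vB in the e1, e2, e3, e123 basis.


vB has grade-1 (vector) and grade-3 (trivector) parts: vB = (v _| B) + (v ^ B).
Vector part <vB>_1:
  e1: -v2*b12 - v3*b13 = -(2)*(2) - (-2)*(-4) = -12
  e2: v1*b12 - v3*b23 = (-3)*(2) - (-2)*(-1) = -8
  e3: v1*b13 + v2*b23 = (-3)*(-4) + (2)*(-1) = 10
Trivector part <vB>_3:
  e123: v1*b23 - v2*b13 + v3*b12 = (-3)*(-1) - (2)*(-4) + (-2)*(2) = 7
vB = -12*e1 - 8*e2 + 10*e3 + 7*e123


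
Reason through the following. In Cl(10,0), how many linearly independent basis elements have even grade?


Even subalgebra dimension = 2^(n-1)
n = 10 + 0 = 10
2^(10 - 1) = 2^9 = 512
Verification: sum of C(10,k) for even k = 1 + 45 + 210 + 210 + 45 + 1 = 512
Result = 512


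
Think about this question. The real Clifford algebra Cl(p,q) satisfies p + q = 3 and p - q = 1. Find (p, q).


We need p + q = 3 and p - q = 1.
Adding: 2p = 3 + 1 = 4, so p = 2.
Then q = 3 - 2 = 1.
(p, q) = (2, 1)


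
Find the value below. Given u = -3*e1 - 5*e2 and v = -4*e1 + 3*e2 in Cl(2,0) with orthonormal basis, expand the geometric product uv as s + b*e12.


Expand: (-3*e1 - 5*e2)(-4*e1 + 3*e2)
= (-3)*(-4)*e1e1 + (-3)*3*e1e2 + (-5)*(-4)*e2e1 + (-5)*3*e2e2
Using e1^2 = e2^2 = 1, e2e1 = -e1e2:
Scalar part s = (-3)*(-4) + (-5)*3 = 12 + (-15) = -3
Bivector part b = (-3)*3 - (-5)*(-4) = -9 - 20 = -29
uv = -3 - 29*e12


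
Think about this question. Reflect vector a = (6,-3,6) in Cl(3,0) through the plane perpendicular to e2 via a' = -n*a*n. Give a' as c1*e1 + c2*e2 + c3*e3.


Reflection formula: a' = -n*a*n, with n = e2 (unit vector, n^2 = 1).
For reflection through hyperplane perp to e2:
The component along e2 flips sign, others stay.
a = (6, -3, 6)
a' = (6, 3, 6)
a' = 6*e1 + 3*e2 + 6*e3


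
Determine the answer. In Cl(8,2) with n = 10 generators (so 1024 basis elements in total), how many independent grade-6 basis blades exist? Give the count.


Number of grade-k basis blades in Cl(p,q) with n = p + q is C(n, k).
n = 8 + 2 = 10
C(10, 6) = 10! / (6! * 4!)
= 3628800 / (720 * 24)
= 210


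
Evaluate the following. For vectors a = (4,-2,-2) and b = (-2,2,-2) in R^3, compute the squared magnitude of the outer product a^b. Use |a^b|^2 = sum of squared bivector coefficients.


a wedge b = (a1*b2 - a2*b1)*e12 + (a1*b3 - a3*b1)*e13 + (a2*b3 - a3*b2)*e23
e12 coeff: 4*2 - (-2)*(-2) = 8 - 4 = 4
e13 coeff: 4*(-2) - (-2)*(-2) = -8 - 4 = -12
e23 coeff: (-2)*(-2) - (-2)*2 = 4 - (-4) = 8
|a wedge b|^2 = 4^2 + (-12)^2 + 8^2
= 16 + 144 + 64
= 224


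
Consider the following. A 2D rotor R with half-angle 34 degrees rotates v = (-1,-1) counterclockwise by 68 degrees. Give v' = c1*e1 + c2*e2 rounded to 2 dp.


Rotor R = cos(34deg) - sin(34deg)*e12
Rotation angle theta = 2 * 34 = 68 degrees
v' = R*v*~R rotates v by theta.
cos(68deg) = 0.3746, sin(68deg) = 0.9272
v'_1 = -1*cos(68deg) - (-1)*sin(68deg)
= -1*0.3746 - (-1)*0.9272
= 0.55
v'_2 = -1*sin(68deg) + (-1)*cos(68deg)
= -1*0.9272 + (-1)*0.3746
= -1.30
v' = 0.55*e1 - 1.30*e2


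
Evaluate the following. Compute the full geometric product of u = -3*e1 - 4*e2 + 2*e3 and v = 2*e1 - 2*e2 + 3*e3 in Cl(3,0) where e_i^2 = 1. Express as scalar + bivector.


In Cl(3,0): e_i^2 = 1, e_ie_j = -e_je_i for i != j.
Scalar part = u . v = (-3)*2 + (-4)*(-2) + 2*3
= -6 + 8 + 6 = 8
e12 coeff = (-3)*(-2) - (-4)*2 = 6 - (-8) = 14
e13 coeff = (-3)*3 - 2*2 = -9 - 4 = -13
e23 coeff = (-4)*3 - 2*(-2) = -12 - (-4) = -8
uv = 8 + 14*e12 - 13*e13 - 8*e23


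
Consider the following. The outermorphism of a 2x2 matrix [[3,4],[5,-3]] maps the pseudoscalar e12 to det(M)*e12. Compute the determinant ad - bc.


The outermorphism of a linear map f sends e1^e2 to f(e1)^f(e2).
f(e1) = 3*e1 + 5*e2
f(e2) = 4*e1 - 3*e2
f(e1) ^ f(e2) = (3*e1 + 5*e2) ^ (4*e1 - 3*e2)
= 3*(-3)*e12 + 5*4*e21
= (-9 - 20)*e12
= -29*e12
Coefficient = -29


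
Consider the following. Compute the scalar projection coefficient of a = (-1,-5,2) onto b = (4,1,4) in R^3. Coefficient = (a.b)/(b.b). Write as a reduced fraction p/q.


Projection coefficient = (a . b) / (b . b)
a . b = (-1)*4 + (-5)*1 + 2*4
= -4 + (-5) + 8 = -1
b . b = 4^2 + 1^2 + 4^2
= 16 + 1 + 16 = 33
Coefficient = -1/33
In lowest terms: -1/33


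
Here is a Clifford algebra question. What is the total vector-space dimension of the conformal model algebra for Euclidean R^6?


The conformal model of R^6 uses Cl(7,1): the 6 Euclidean generators plus two extra orthogonal generators e+ (e+^2 = +1) and e- (e-^2 = -1), from which the null vectors e0, einf are built.
Number of generators m = 6 + 2 = 8.
dim Cl(p,q) = 2^m = 2^8 = 256


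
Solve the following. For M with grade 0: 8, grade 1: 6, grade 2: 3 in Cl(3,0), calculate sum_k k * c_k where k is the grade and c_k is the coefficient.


Grade-weighted sum = sum of grade_k * coefficient_k
0*8 = 0
1*6 = 6
2*3 = 6
Total = 0 + 6 + 6 = 12


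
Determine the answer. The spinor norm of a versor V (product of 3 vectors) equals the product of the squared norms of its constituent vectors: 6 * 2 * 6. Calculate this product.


Spinor norm N(V) = |v1|^2 * |v2|^2 * ... * |v3|^2
= 6 * 2 * 6
Running product: 6, 12, 72
N(V) = 72


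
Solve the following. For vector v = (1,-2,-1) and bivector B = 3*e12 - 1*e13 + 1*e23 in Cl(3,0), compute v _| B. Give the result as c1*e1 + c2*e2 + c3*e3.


Left contraction v _| B = <vB>_1 (grade-1 part of the geometric product vB).
Using e1_|e12 = e2, e2_|e12 = -e1, e1_|e13 = e3, e3_|e13 = -e1, e2_|e23 = e3, e3_|e23 = -e2:
e1 coeff: -v2*b12 - v3*b13 = -(-2)*(3) - (-1)*(-1) = 5
e2 coeff: v1*b12 - v3*b23 = (1)*(3) - (-1)*(1) = 4
e3 coeff: v1*b13 + v2*b23 = (1)*(-1) + (-2)*(1) = -3
v _| B = 5*e1 + 4*e2 - 3*e3


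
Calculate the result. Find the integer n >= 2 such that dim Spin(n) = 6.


dim Spin(n) = dim so(n) = n(n-1)/2.
Solve n(n-1)/2 = 6, i.e. n^2 - n - 12 = 0.
Discriminant = 1 + 8*6 = 49
n = (1 + sqrt(49))/2 = (1 + 7)/2 = 4


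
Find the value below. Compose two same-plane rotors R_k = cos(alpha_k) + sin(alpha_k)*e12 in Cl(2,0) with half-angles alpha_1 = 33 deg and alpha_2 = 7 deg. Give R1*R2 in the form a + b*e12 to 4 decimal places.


Same-plane rotors commute and their half-angles add:
R1*R2 = cos(a1 + a2) + sin(a1 + a2)*e12.
a1 + a2 = 33 + 7 = 40 deg
cos(40 deg) = 0.7660
sin(40 deg) = 0.6428
R1*R2 = 0.7660 + 0.6428*e12


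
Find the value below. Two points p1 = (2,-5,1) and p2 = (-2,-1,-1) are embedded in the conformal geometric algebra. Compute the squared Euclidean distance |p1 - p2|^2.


p1 - p2 = (4, -4, 2)
|p1 - p2|^2 = 4^2 + (-4)^2 + 2^2
= 16 + 16 + 4
= 36


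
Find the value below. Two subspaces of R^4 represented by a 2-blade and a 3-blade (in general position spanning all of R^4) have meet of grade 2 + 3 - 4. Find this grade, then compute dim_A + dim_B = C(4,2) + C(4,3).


Meet grade = grade(A) + grade(B) - n
= 2 + 3 - 4 = 1
C(4,2) = 6
C(4,3) = 4
dim_A + dim_B = 6 + 4 = 10


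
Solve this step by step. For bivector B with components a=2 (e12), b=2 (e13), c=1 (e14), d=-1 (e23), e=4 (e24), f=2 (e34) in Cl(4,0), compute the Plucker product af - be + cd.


Plucker relation: af - be + cd
a*f = 2*2 = 4
b*e = 2*4 = 8
c*d = 1*(-1) = -1
af - be + cd = 4 - 8 + (-1)
= -5


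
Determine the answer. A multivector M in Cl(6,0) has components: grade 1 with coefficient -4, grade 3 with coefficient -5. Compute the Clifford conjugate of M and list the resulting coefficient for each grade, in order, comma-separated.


Clifford conjugate sign for grade k: (-1)^(k(k+1)/2)
Grade 1: (-1)^(1*2/2) = (-1)^1 = -1, coeff -4 -> 4
Grade 3: (-1)^(3*4/2) = (-1)^6 = 1, coeff -5 -> -5
Conjugated coefficients: 4, -5


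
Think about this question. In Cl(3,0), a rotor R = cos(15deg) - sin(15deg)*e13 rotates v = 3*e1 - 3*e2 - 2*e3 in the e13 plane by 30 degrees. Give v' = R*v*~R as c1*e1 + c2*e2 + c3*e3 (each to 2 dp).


Rotor R = cos(15deg) - sin(15deg)*e13
Rotation angle theta = 2 * 15 = 30 degrees in the e13 plane (e1 -> e3).
The component perpendicular to the plane (e2) is invariant: v'_2 = v2 = -3.00
cos(30deg) = 0.8660, sin(30deg) = 0.5000
v'_1 = v1*cos(theta) - v3*sin(theta) = 3*0.8660 - (-2)*0.5000 = 3.60
v'_3 = v1*sin(theta) + v3*cos(theta) = 3*0.5000 + (-2)*0.8660 = -0.23
v' = 3.60*e1 - 3.00*e2 - 0.23*e3


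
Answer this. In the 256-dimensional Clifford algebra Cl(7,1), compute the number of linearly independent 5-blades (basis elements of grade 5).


Number of grade-k basis blades in Cl(p,q) with n = p + q is C(n, k).
n = 7 + 1 = 8
C(8, 5) = 8! / (5! * 3!)
= 40320 / (120 * 6)
= 56


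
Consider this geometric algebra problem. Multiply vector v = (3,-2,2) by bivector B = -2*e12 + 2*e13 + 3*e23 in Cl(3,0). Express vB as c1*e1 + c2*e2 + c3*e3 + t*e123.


vB has grade-1 (vector) and grade-3 (trivector) parts: vB = (v _| B) + (v ^ B).
Vector part <vB>_1:
  e1: -v2*b12 - v3*b13 = -(-2)*(-2) - (2)*(2) = -8
  e2: v1*b12 - v3*b23 = (3)*(-2) - (2)*(3) = -12
  e3: v1*b13 + v2*b23 = (3)*(2) + (-2)*(3) = 0
Trivector part <vB>_3:
  e123: v1*b23 - v2*b13 + v3*b12 = (3)*(3) - (-2)*(2) + (2)*(-2) = 9
vB = -8*e1 - 12*e2 + 0*e3 + 9*e123


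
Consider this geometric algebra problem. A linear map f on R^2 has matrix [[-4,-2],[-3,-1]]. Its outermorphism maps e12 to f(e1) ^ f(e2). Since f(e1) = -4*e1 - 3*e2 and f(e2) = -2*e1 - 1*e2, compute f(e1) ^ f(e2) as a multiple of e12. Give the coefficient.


The outermorphism of a linear map f sends e1^e2 to f(e1)^f(e2).
f(e1) = -4*e1 - 3*e2
f(e2) = -2*e1 - 1*e2
f(e1) ^ f(e2) = (-4*e1 - 3*e2) ^ (-2*e1 - 1*e2)
= (-4)*(-1)*e12 + (-3)*(-2)*e21
= (4 - 6)*e12
= -2*e12
Coefficient = -2


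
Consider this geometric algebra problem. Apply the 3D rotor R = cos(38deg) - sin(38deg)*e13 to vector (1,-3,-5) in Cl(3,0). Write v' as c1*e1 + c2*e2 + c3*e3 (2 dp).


Rotor R = cos(38deg) - sin(38deg)*e13
Rotation angle theta = 2 * 38 = 76 degrees in the e13 plane (e1 -> e3).
The component perpendicular to the plane (e2) is invariant: v'_2 = v2 = -3.00
cos(76deg) = 0.2419, sin(76deg) = 0.9703
v'_1 = v1*cos(theta) - v3*sin(theta) = 1*0.2419 - (-5)*0.9703 = 5.09
v'_3 = v1*sin(theta) + v3*cos(theta) = 1*0.9703 + (-5)*0.2419 = -0.24
v' = 5.09*e1 - 3.00*e2 - 0.24*e3


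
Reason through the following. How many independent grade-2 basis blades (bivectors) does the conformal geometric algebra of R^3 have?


The conformal model of R^3 uses Cl(4,1) with m = 3 + 2 = 5 generators.
Number of grade-2 blades = C(m, 2) = C(5, 2)
= 5*4/2 = 10


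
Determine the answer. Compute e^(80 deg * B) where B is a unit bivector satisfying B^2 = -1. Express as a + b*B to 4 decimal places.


For a unit bivector B with B^2 = -1, the exponential series gives
e^(theta*B) = cos(theta) + sin(theta)*B (the GA analogue of Euler's formula).
theta = 80 degrees = 1.396263 rad
cos(80 deg) = 0.1736
sin(80 deg) = 0.9848
exp(theta*B) = 0.1736 + 0.9848*B


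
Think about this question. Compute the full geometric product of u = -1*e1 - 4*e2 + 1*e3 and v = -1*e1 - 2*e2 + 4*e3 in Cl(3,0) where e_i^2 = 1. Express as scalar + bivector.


In Cl(3,0): e_i^2 = 1, e_ie_j = -e_je_i for i != j.
Scalar part = u . v = (-1)*(-1) + (-4)*(-2) + 1*4
= 1 + 8 + 4 = 13
e12 coeff = (-1)*(-2) - (-4)*(-1) = 2 - 4 = -2
e13 coeff = (-1)*4 - 1*(-1) = -4 - (-1) = -3
e23 coeff = (-4)*4 - 1*(-2) = -16 - (-2) = -14
uv = 13 - 2*e12 - 3*e13 - 14*e23


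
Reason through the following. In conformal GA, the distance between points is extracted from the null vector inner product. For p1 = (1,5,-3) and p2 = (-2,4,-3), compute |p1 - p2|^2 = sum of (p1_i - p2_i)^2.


p1 - p2 = (3, 1, 0)
|p1 - p2|^2 = 3^2 + 1^2 + 0^2
= 9 + 1 + 0
= 10


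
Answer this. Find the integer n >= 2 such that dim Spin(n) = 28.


dim Spin(n) = dim so(n) = n(n-1)/2.
Solve n(n-1)/2 = 28, i.e. n^2 - n - 56 = 0.
Discriminant = 1 + 8*28 = 225
n = (1 + sqrt(225))/2 = (1 + 15)/2 = 8


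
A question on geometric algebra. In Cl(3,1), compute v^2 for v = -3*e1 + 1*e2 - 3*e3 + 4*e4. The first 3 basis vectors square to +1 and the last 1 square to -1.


v^2 = sum of c_i^2 * e_i^2
Positive signature terms (e_i^2 = +1): (-3)^2 + 1^2 + (-3)^2 = 19
Negative signature terms (e_j^2 = -1): 4^2 = 16
v^2 = 19 - 16 = 3


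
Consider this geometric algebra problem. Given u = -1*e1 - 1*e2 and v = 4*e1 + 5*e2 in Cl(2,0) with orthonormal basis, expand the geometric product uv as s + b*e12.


Expand: (-1*e1 - 1*e2)(4*e1 + 5*e2)
= (-1)*4*e1e1 + (-1)*5*e1e2 + (-1)*4*e2e1 + (-1)*5*e2e2
Using e1^2 = e2^2 = 1, e2e1 = -e1e2:
Scalar part s = (-1)*4 + (-1)*5 = -4 + (-5) = -9
Bivector part b = (-1)*5 - (-1)*4 = -5 - (-4) = -1
uv = -9 - 1*e12


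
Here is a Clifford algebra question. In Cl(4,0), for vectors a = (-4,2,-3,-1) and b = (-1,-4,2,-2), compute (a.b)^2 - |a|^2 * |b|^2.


a . b = (-4)*(-1) + 2*(-4) + (-3)*2 + (-1)*(-2)
= 4 + (-8) + (-6) + 2 = -8
|a|^2 = (-4)^2 + 2^2 + (-3)^2 + (-1)^2 = 30
|b|^2 = (-1)^2 + (-4)^2 + 2^2 + (-2)^2 = 25
(a.b)^2 = (-8)^2 = 64
|a|^2 * |b|^2 = 30 * 25 = 750
Result = 64 - 750 = -686


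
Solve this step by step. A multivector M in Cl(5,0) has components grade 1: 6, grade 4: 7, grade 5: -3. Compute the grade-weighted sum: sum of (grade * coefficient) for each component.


Grade-weighted sum = sum of grade_k * coefficient_k
1*6 = 6
4*7 = 28
5*(-3) = -15
Total = 6 + 28 + (-15) = 19


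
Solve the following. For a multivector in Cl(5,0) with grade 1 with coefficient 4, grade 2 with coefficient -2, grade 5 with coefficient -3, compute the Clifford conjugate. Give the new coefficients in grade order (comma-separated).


Clifford conjugate sign for grade k: (-1)^(k(k+1)/2)
Grade 1: (-1)^(1*2/2) = (-1)^1 = -1, coeff 4 -> -4
Grade 2: (-1)^(2*3/2) = (-1)^3 = -1, coeff -2 -> 2
Grade 5: (-1)^(5*6/2) = (-1)^15 = -1, coeff -3 -> 3
Conjugated coefficients: -4, 2, 3


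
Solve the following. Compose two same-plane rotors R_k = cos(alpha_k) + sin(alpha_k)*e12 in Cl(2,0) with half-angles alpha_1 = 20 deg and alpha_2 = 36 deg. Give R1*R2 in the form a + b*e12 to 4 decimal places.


Same-plane rotors commute and their half-angles add:
R1*R2 = cos(a1 + a2) + sin(a1 + a2)*e12.
a1 + a2 = 20 + 36 = 56 deg
cos(56 deg) = 0.5592
sin(56 deg) = 0.8290
R1*R2 = 0.5592 + 0.8290*e12


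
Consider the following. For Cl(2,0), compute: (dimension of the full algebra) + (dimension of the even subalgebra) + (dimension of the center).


n = 2 + 0 = 2
Total dim = 2^2 = 4
Even subalgebra dim = 2^1 = 2
n is even, so center dim = 1
Sum = 4 + 2 + 1 = 7


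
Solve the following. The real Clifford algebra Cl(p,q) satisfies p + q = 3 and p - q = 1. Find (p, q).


We need p + q = 3 and p - q = 1.
Adding: 2p = 3 + 1 = 4, so p = 2.
Then q = 3 - 2 = 1.
(p, q) = (2, 1)


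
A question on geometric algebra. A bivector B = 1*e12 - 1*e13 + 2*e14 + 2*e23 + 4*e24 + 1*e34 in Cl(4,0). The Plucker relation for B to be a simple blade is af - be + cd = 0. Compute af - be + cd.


Plucker relation: af - be + cd
a*f = 1*1 = 1
b*e = (-1)*4 = -4
c*d = 2*2 = 4
af - be + cd = 1 - (-4) + 4
= 9


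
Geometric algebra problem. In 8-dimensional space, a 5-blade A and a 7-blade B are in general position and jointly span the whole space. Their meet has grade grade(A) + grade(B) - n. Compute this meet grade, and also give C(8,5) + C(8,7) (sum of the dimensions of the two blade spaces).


Meet grade = grade(A) + grade(B) - n
= 5 + 7 - 8 = 4
C(8,5) = 56
C(8,7) = 8
dim_A + dim_B = 56 + 8 = 64


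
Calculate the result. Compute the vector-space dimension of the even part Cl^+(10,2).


Even subalgebra dimension = 2^(n-1)
n = 10 + 2 = 12
2^(12 - 1) = 2^11 = 2048
Verification: sum of C(12,k) for even k = 1 + 66 + 495 + 924 + 495 + 66 + 1 = 2048
Result = 2048


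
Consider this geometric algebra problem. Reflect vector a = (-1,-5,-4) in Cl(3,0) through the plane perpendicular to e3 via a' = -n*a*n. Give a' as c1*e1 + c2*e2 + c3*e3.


Reflection formula: a' = -n*a*n, with n = e3 (unit vector, n^2 = 1).
For reflection through hyperplane perp to e3:
The component along e3 flips sign, others stay.
a = (-1, -5, -4)
a' = (-1, -5, 4)
a' = -1*e1 - 5*e2 + 4*e3


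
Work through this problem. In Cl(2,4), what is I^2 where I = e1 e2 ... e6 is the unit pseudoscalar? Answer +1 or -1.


The pseudoscalar I = e1...e_n (product of all n generators) of Cl(p,q) satisfies I^2 = (-1)^(q + n(n-1)/2).
p = 2, q = 4, n = p + q = 6
n(n-1)/2 = 6 * 5 / 2 = 15
Exponent = q + n(n-1)/2 = 4 + 15 = 19
I^2 = (-1)^19 = -1
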